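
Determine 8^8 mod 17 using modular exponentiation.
8 = 8 (binary 1000). Repeated squaring mod 17: 8^1 ≡ 8; 8^2 ≡ 8² = 64 ≡ 13; 8^4 ≡ 13² = 169 ≡ 16; 8^8 ≡ 16² = 256 ≡ 1. So 8^8 ≡ 1 (mod 17).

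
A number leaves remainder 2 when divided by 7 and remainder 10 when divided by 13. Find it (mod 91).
M = 7 × 13 = 91. M₁ = 13, y₁ ≡ 6 (mod 7). M₂ = 7, y₂ ≡ 2 (mod 13). t = 2×13×6 + 10×7×2 ≡ 23 (mod 91)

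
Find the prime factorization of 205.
5 × 41

Divide by primes starting from smallest:
205 ÷ 5 = 41
41 ÷ 41 = 1

205 = 5 × 41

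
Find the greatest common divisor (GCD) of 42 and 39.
3

Using the Euclidean algorithm:
42 = 1 × 39 + 3
39 = 13 × 3 + 0

GCD(42, 39) = 3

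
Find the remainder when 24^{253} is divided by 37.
By Fermat: 24^{36} ≡ 1 (mod 37). 253 = 7×36 + 1. So 24^{253} ≡ 24^{1} ≡ 24 (mod 37)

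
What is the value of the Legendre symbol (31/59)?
(31/59) = 31^{29} mod 59 = -1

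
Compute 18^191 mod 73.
Using Fermat: 18^{72} ≡ 1 (mod 73). 191 ≡ 47 (mod 72). So 18^{191} ≡ 18^{47} ≡ 41 (mod 73)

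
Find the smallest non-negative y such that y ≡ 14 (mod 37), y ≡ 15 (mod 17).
236

Using the Chinese Remainder Theorem:
M = product of moduli = 629
For equation 1: M_1 = 17, 17 ≡ 17 (mod 37), inverse of 17 mod 37 is 24 (check: 17 × 24 = 408 ≡ 1 (mod 37))
For equation 2: M_2 = 37, 37 ≡ 3 (mod 17), inverse of 37 mod 17 is 6 (check: 3 × 6 = 18 ≡ 1 (mod 17))
Combine: y ≡ Σ r_i×M_i×(M_i⁻¹ mod m_i) = 14×17×24 + 15×37×6 = 5712 + 3330 = 9042
9042 mod 629 = 236
y ≡ 236 (mod 629)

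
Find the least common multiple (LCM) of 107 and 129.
13803

First find GCD(107, 129) using the Euclidean algorithm:
107 = 0 × 129 + 107
129 = 1 × 107 + 22
107 = 4 × 22 + 19
22 = 1 × 19 + 3
19 = 6 × 3 + 1
3 = 3 × 1 + 0
GCD(107, 129) = 1

LCM formula: LCM(a, b) = (a × b) / GCD(a, b)
LCM(107, 129) = (107 × 129) / 1
LCM(107, 129) = 13803 / 1
LCM(107, 129) = 13803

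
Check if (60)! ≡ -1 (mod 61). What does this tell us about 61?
(60)! mod 61 = 60. Since this equals -1 (mod 61), Wilson confirms 61 is prime.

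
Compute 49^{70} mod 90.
31

Using successive squaring:
Binary expansion of 70: 1000110
Powers of 49 mod 90 (each is the square of the previous):
  49^1 ≡ 49 (mod 90)
  49^2 ≡ 49² = 2401 ≡ 61 (mod 90)
  49^4 ≡ 61² = 3721 ≡ 31 (mod 90)
  49^8 ≡ 31² = 961 ≡ 61 (mod 90)
  49^16 ≡ 61² = 3721 ≡ 31 (mod 90)
  49^32 ≡ 31² = 961 ≡ 61 (mod 90)
  49^64 ≡ 61² = 3721 ≡ 31 (mod 90)
70 = 64 + 4 + 2, so 49^70 = 49^64 × 49^4 × 49^2 ≡ 31 × 31 × 61 (mod 90)
Multiplying step by step:
  31 × 31 = 961 ≡ 61 (mod 90)
  61 × 61 = 3721 ≡ 31 (mod 90)
Result: 49^70 ≡ 31 (mod 90)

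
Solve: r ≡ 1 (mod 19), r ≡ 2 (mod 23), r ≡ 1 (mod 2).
M = 19 × 23 × 2 = 874. M₁ = 46, y₁ ≡ 12 (mod 19). M₂ = 38, y₂ ≡ 20 (mod 23). M₃ = 437, y₃ ≡ 1 (mod 2). r = 1×46×12 + 2×38×20 + 1×437×1 ≡ 761 (mod 874)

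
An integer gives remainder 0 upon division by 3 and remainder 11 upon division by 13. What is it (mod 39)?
M = 3 × 13 = 39. M₁ = 13, y₁ ≡ 1 (mod 3). M₂ = 3, y₂ ≡ 9 (mod 13). m = 0×13×1 + 11×3×9 ≡ 24 (mod 39). The smallest positive such number is 24.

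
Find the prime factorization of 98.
2 × 7^2

Divide by primes starting from smallest:
98 ÷ 2 = 49
49 ÷ 7 = 7
7 ÷ 7 = 1

98 = 2 × 7^2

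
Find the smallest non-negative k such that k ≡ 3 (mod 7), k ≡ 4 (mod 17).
38

Using the Chinese Remainder Theorem:
M = product of moduli = 119
For equation 1: M_1 = 17, 17 ≡ 3 (mod 7), inverse of 17 mod 7 is 5 (check: 3 × 5 = 15 ≡ 1 (mod 7))
For equation 2: M_2 = 7, 7 ≡ 7 (mod 17), inverse of 7 mod 17 is 5 (check: 7 × 5 = 35 ≡ 1 (mod 17))
Combine: k ≡ Σ r_i×M_i×(M_i⁻¹ mod m_i) = 3×17×5 + 4×7×5 = 255 + 140 = 395
395 mod 119 = 38
k ≡ 38 (mod 119)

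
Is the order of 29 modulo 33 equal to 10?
Yes, ord_33(29) = 10.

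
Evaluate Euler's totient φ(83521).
78608

Prime factorization: 83521 = 17^4
Using the formula φ(n) = n × Π(1 - 1/p) for each prime factor p:
φ(83521) = 83521 × (1 - 1/17)
φ(83521) = 78608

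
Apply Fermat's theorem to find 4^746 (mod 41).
By Fermat: 4^{40} ≡ 1 (mod 41). 746 ≡ 26 (mod 40). So 4^{746} ≡ 4^{26} ≡ 37 (mod 41)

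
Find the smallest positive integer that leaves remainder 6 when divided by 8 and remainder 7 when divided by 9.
M = 8 × 9 = 72. M₁ = 9, y₁ ≡ 1 (mod 8). M₂ = 8, y₂ ≡ 8 (mod 9). n = 6×9×1 + 7×8×8 ≡ 70 (mod 72). The smallest positive such number is 70.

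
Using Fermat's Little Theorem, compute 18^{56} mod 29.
1

By Fermat's Little Theorem, a^(p-1) ≡ 1 (mod p) for prime p and gcd(a, p) = 1
Here p = 29, so 18^28 ≡ 1 (mod 29)
We can reduce the exponent: 56 mod 28 = 0
So 18^56 ≡ 18^0 (mod 29)
Computing: 18^0 mod 29 = 1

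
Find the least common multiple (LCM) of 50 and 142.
3550

First find GCD(50, 142) using the Euclidean algorithm:
50 = 0 × 142 + 50
142 = 2 × 50 + 42
50 = 1 × 42 + 8
42 = 5 × 8 + 2
8 = 4 × 2 + 0
GCD(50, 142) = 2

LCM formula: LCM(a, b) = (a × b) / GCD(a, b)
LCM(50, 142) = (50 × 142) / 2
LCM(50, 142) = 7100 / 2
LCM(50, 142) = 3550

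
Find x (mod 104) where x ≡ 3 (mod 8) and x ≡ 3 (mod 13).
M = 8 × 13 = 104. M₁ = 13, y₁ ≡ 5 (mod 8). M₂ = 8, y₂ ≡ 5 (mod 13). x = 3×13×5 + 3×8×5 ≡ 3 (mod 104)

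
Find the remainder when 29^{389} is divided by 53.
By Fermat: 29^{52} ≡ 1 (mod 53). 389 = 7×52 + 25. So 29^{389} ≡ 29^{25} ≡ 11 (mod 53)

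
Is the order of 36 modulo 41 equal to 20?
Yes, ord_41(36) = 20.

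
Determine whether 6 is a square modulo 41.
By Euler's criterion: 6^{20} ≡ 40 (mod 41). Since this equals -1 (≡ 40), 6 is not a QR.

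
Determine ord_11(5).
Powers of 5 mod 11: 5^1≡5, 5^2≡3, 5^3≡4, 5^4≡9, 5^5≡1. Order = 5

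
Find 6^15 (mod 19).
Using repeated squaring. 15 = 8 + 4 + 2 + 1 (binary 1111). Repeated squaring mod 19: 6^1 ≡ 6; 6^2 ≡ 6² = 36 ≡ 17; 6^4 ≡ 17² = 289 ≡ 4; 6^8 ≡ 4² = 16 ≡ 16. Multiply: 6^15 = 6^8 × 6^4 × 6^2 × 6^1 ≡ 16 × 4 × 17 × 6 (mod 19): 16 × 4 = 64 ≡ 7; 7 × 17 = 119 ≡ 5; 5 × 6 = 30 ≡ 11. So 6^15 ≡ 11 (mod 19).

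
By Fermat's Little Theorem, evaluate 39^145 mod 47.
By Fermat: 39^{46} ≡ 1 (mod 47). 145 = 3×46 + 7. So 39^{145} ≡ 39^{7} ≡ 35 (mod 47)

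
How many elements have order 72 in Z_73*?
Number of primitive roots mod 73 = φ(72) = 24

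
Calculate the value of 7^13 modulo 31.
Using repeated squaring. 13 = 8 + 4 + 1 (binary 1101). Repeated squaring mod 31: 7^1 ≡ 7; 7^2 ≡ 7² = 49 ≡ 18; 7^4 ≡ 18² = 324 ≡ 14; 7^8 ≡ 14² = 196 ≡ 10. Multiply: 7^13 = 7^8 × 7^4 × 7^1 ≡ 10 × 14 × 7 (mod 31): 10 × 14 = 140 ≡ 16; 16 × 7 = 112 ≡ 19. So 7^13 ≡ 19 (mod 31).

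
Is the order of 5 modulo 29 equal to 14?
Yes, ord_29(5) = 14.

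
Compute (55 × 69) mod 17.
4

(55 × 69) = 3795
3795 mod 17 = 4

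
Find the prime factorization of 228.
2^2 × 3 × 19

Divide by primes starting from smallest:
228 ÷ 2 = 114
114 ÷ 2 = 57
57 ÷ 3 = 19
19 ÷ 19 = 1

228 = 2^2 × 3 × 19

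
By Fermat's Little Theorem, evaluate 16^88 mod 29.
By Fermat: 16^{28} ≡ 1 (mod 29). 88 = 3×28 + 4. So 16^{88} ≡ 16^{4} ≡ 25 (mod 29)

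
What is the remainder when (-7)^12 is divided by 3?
Using Fermat: (-7)^{2} ≡ 1 (mod 3). 12 ≡ 0 (mod 2). So (-7)^{12} ≡ (-7)^{0} ≡ 1 (mod 3)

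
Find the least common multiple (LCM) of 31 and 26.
806

First find GCD(31, 26) using the Euclidean algorithm:
31 = 1 × 26 + 5
26 = 5 × 5 + 1
5 = 5 × 1 + 0
GCD(31, 26) = 1

LCM formula: LCM(a, b) = (a × b) / GCD(a, b)
LCM(31, 26) = (31 × 26) / 1
LCM(31, 26) = 806 / 1
LCM(31, 26) = 806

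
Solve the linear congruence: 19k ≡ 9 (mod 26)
21

Since gcd(19, 26) = 1 divides 9, a solution exists.
Multiply both sides by the inverse of 19 mod 26:
  19^(-1) mod 26 = 11
  x ≡ 11 × 9 ≡ 99 ≡ 21 (mod 26)
Verification: 19 × 21 = 399 = 15 × 26 + 9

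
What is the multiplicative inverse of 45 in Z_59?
21

Using Extended Euclidean Algorithm:
gcd(45, 59) = 1
Bezout coefficients: 45 × 21 + 59 × -16 = 1
So 45 × 21 ≡ 1 (mod 59)
The inverse is 21 mod 59 = 21
Verification: 45 × 21 = 945 = 16 × 59 + 1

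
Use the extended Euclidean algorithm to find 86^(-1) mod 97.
Extended GCD: 86(44) + 97(-39) = 1. So 86^(-1) ≡ 44 ≡ 44 (mod 97). Verify: 86 × 44 = 3784 ≡ 1 (mod 97)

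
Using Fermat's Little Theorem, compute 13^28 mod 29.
By Fermat's Little Theorem, 13^{28} ≡ 1 (mod 29) since 29 is prime and gcd(13, 29) = 1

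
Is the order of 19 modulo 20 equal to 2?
Yes, ord_20(19) = 2.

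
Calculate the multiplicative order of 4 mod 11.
Powers of 4 mod 11: 4^1≡4, 4^2≡5, 4^3≡9, 4^4≡3, 4^5≡1. Order = 5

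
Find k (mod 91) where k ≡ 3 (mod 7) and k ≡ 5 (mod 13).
M = 7 × 13 = 91. M₁ = 13, y₁ ≡ 6 (mod 7). M₂ = 7, y₂ ≡ 2 (mod 13). k = 3×13×6 + 5×7×2 ≡ 31 (mod 91)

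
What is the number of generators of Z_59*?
Number of primitive roots mod 59 = φ(58) = 28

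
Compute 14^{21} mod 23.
5

Using successive squaring:
Binary expansion of 21: 10101
Powers of 14 mod 23 (each is the square of the previous):
  14^1 ≡ 14 (mod 23)
  14^2 ≡ 14² = 196 ≡ 12 (mod 23)
  14^4 ≡ 12² = 144 ≡ 6 (mod 23)
  14^8 ≡ 6² = 36 ≡ 13 (mod 23)
  14^16 ≡ 13² = 169 ≡ 8 (mod 23)
21 = 16 + 4 + 1, so 14^21 = 14^16 × 14^4 × 14^1 ≡ 8 × 6 × 14 (mod 23)
Multiplying step by step:
  8 × 6 = 48 ≡ 2 (mod 23)
  2 × 14 = 28 ≡ 5 (mod 23)
Result: 14^21 ≡ 5 (mod 23)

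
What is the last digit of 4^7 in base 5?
7 = 4 + 2 + 1 (binary 111). Repeated squaring mod 5: 4^1 ≡ 4; 4^2 ≡ 4² = 16 ≡ 1; 4^4 ≡ 1² = 1 ≡ 1. Multiply: 4^7 = 4^4 × 4^2 × 4^1 ≡ 1 × 1 × 4 (mod 5): 1 × 1 = 1 ≡ 1; 1 × 4 = 4 ≡ 4. So 4^7 ≡ 4 (mod 5).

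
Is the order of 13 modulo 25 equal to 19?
No, the actual order is 20, not 19.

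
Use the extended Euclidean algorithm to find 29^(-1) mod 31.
Extended GCD: 29(15) + 31(-14) = 1. So 29^(-1) ≡ 15 ≡ 15 (mod 31). Verify: 29 × 15 = 435 ≡ 1 (mod 31)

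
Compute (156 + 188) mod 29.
25

(156 + 188) = 344
344 mod 29 = 25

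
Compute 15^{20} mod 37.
34

Using successive squaring:
Binary expansion of 20: 10100
Powers of 15 mod 37 (each is the square of the previous):
  15^1 ≡ 15 (mod 37)
  15^2 ≡ 15² = 225 ≡ 3 (mod 37)
  15^4 ≡ 3² = 9 ≡ 9 (mod 37)
  15^8 ≡ 9² = 81 ≡ 7 (mod 37)
  15^16 ≡ 7² = 49 ≡ 12 (mod 37)
20 = 16 + 4, so 15^20 = 15^16 × 15^4 ≡ 12 × 9 (mod 37)
Multiplying step by step:
  12 × 9 = 108 ≡ 34 (mod 37)
Result: 15^20 ≡ 34 (mod 37)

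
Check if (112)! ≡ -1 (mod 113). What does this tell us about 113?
(112)! mod 113 = 112. Since this equals -1 (mod 113), Wilson confirms 113 is prime.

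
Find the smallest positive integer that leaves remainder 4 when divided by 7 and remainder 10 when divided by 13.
M = 7 × 13 = 91. M₁ = 13, y₁ ≡ 6 (mod 7). M₂ = 7, y₂ ≡ 2 (mod 13). n = 4×13×6 + 10×7×2 ≡ 88 (mod 91). The smallest positive such number is 88.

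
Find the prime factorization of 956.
2^2 × 239

Divide by primes starting from smallest:
956 ÷ 2 = 478
478 ÷ 2 = 239
239 ÷ 239 = 1

956 = 2^2 × 239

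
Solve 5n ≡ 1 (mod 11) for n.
9

Using Extended Euclidean Algorithm:
gcd(5, 11) = 1
Bezout coefficients: 5 × -2 + 11 × 1 = 1
So 5 × -2 ≡ 1 (mod 11)
The inverse is -2 mod 11 = 9
Verification: 5 × 9 = 45 = 4 × 11 + 1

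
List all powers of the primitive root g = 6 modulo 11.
g^1, g^2, ..., g^{10} mod 11: {6, 3, 7, 9, 10, 5, 8, 4, 2, 1}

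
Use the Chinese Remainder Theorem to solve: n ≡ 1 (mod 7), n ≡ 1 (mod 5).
1

Using the Chinese Remainder Theorem:
M = product of moduli = 35
For equation 1: M_1 = 5, 5 ≡ 5 (mod 7), inverse of 5 mod 7 is 3 (check: 5 × 3 = 15 ≡ 1 (mod 7))
For equation 2: M_2 = 7, 7 ≡ 2 (mod 5), inverse of 7 mod 5 is 3 (check: 2 × 3 = 6 ≡ 1 (mod 5))
Combine: n ≡ Σ r_i×M_i×(M_i⁻¹ mod m_i) = 1×5×3 + 1×7×3 = 15 + 21 = 36
36 mod 35 = 1
n ≡ 1 (mod 35)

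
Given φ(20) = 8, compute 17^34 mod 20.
By Euler: 17^{8} ≡ 1 (mod 20) since gcd(17, 20) = 1. 34 = 4×8 + 2. So 17^{34} ≡ 17^{2} ≡ 9 (mod 20)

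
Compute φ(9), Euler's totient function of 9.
6

Prime factorization: 9 = 3^2
Using the formula φ(n) = n × Π(1 - 1/p) for each prime factor p:
φ(9) = 9 × (1 - 1/3)
φ(9) = 6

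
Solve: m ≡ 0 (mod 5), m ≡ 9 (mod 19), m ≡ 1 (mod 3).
M = 5 × 19 × 3 = 285. M₁ = 57, y₁ ≡ 3 (mod 5). M₂ = 15, y₂ ≡ 14 (mod 19). M₃ = 95, y₃ ≡ 2 (mod 3). m = 0×57×3 + 9×15×14 + 1×95×2 ≡ 85 (mod 285)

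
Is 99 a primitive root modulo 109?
p - 1 = 108 has prime divisors 2, 3. Check 99^(108/q) mod 109 for each: 99^(108/2) = 99^54 ≡ 108, 99^(108/3) = 99^36 ≡ 63 (mod 109). None of these is 1, so 99 has order 108 = φ(109), so it is a primitive root mod 109.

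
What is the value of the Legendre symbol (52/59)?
(52/59) = 52^{29} mod 59 = -1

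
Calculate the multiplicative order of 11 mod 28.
Powers of 11 mod 28: 11^1≡11, 11^2≡9, 11^3≡15, 11^4≡25, 11^5≡23, 11^6≡1. Order = 6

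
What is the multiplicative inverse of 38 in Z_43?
38^(-1) ≡ 17 (mod 43). Verification: 38 × 17 = 646 ≡ 1 (mod 43)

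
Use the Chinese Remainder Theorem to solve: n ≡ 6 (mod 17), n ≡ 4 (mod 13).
108

Using the Chinese Remainder Theorem:
M = product of moduli = 221
For equation 1: M_1 = 13, 13 ≡ 13 (mod 17), inverse of 13 mod 17 is 4 (check: 13 × 4 = 52 ≡ 1 (mod 17))
For equation 2: M_2 = 17, 17 ≡ 4 (mod 13), inverse of 17 mod 13 is 10 (check: 4 × 10 = 40 ≡ 1 (mod 13))
Combine: n ≡ Σ r_i×M_i×(M_i⁻¹ mod m_i) = 6×13×4 + 4×17×10 = 312 + 680 = 992
992 mod 221 = 108
n ≡ 108 (mod 221)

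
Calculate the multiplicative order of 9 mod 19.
Powers of 9 mod 19: 9^1≡9, 9^2≡5, 9^3≡7, 9^4≡6, 9^5≡16, 9^6≡11, 9^7≡4, 9^8≡17, 9^9≡1. Order = 9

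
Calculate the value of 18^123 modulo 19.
Using Fermat: 18^{18} ≡ 1 (mod 19). 123 ≡ 15 (mod 18). So 18^{123} ≡ 18^{15} ≡ 18 (mod 19)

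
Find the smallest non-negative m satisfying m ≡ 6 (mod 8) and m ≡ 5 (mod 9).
M = 8 × 9 = 72. M₁ = 9, y₁ ≡ 1 (mod 8). M₂ = 8, y₂ ≡ 8 (mod 9). m = 6×9×1 + 5×8×8 ≡ 14 (mod 72)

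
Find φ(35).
24

Prime factorization: 35 = 5 × 7
Using the formula φ(n) = n × Π(1 - 1/p) for each prime factor p:
φ(35) = 35 × (1 - 1/5) × (1 - 1/7)
φ(35) = 24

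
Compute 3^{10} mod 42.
39

Using successive squaring:
Binary expansion of 10: 1010
Powers of 3 mod 42 (each is the square of the previous):
  3^1 ≡ 3 (mod 42)
  3^2 ≡ 3² = 9 ≡ 9 (mod 42)
  3^4 ≡ 9² = 81 ≡ 39 (mod 42)
  3^8 ≡ 39² = 1521 ≡ 9 (mod 42)
10 = 8 + 2, so 3^10 = 3^8 × 3^2 ≡ 9 × 9 (mod 42)
Multiplying step by step:
  9 × 9 = 81 ≡ 39 (mod 42)
Result: 3^10 ≡ 39 (mod 42)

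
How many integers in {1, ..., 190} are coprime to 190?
72

Prime factorization: 190 = 2 × 5 × 19
Using the formula φ(n) = n × Π(1 - 1/p) for each prime factor p:
φ(190) = 190 × (1 - 1/2) × (1 - 1/5) × (1 - 1/19)
φ(190) = 72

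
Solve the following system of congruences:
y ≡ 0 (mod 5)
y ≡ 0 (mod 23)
0

Using the Chinese Remainder Theorem:
M = product of moduli = 115
For equation 1: M_1 = 23, 23 ≡ 3 (mod 5), inverse of 23 mod 5 is 2 (check: 3 × 2 = 6 ≡ 1 (mod 5))
For equation 2: M_2 = 5, 5 ≡ 5 (mod 23), inverse of 5 mod 23 is 14 (check: 5 × 14 = 70 ≡ 1 (mod 23))
Combine: y ≡ Σ r_i×M_i×(M_i⁻¹ mod m_i) = 0×23×2 + 0×5×14 = 0 + 0 = 0
0 mod 115 = 0
y ≡ 0 (mod 115)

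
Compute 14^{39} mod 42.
14

Using successive squaring:
Binary expansion of 39: 100111
Powers of 14 mod 42 (each is the square of the previous):
  14^1 ≡ 14 (mod 42)
  14^2 ≡ 14² = 196 ≡ 28 (mod 42)
  14^4 ≡ 28² = 784 ≡ 28 (mod 42)
  14^8 ≡ 28² = 784 ≡ 28 (mod 42)
  14^16 ≡ 28² = 784 ≡ 28 (mod 42)
  14^32 ≡ 28² = 784 ≡ 28 (mod 42)
39 = 32 + 4 + 2 + 1, so 14^39 = 14^32 × 14^4 × 14^2 × 14^1 ≡ 28 × 28 × 28 × 14 (mod 42)
Multiplying step by step:
  28 × 28 = 784 ≡ 28 (mod 42)
  28 × 28 = 784 ≡ 28 (mod 42)
  28 × 14 = 392 ≡ 14 (mod 42)
Result: 14^39 ≡ 14 (mod 42)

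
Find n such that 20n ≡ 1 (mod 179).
20^(-1) ≡ 9 (mod 179). Verification: 20 × 9 = 180 ≡ 1 (mod 179)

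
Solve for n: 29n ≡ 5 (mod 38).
29

Since gcd(29, 38) = 1 divides 5, a solution exists.
Multiply both sides by the inverse of 29 mod 38:
  29^(-1) mod 38 = 21
  x ≡ 21 × 5 ≡ 105 ≡ 29 (mod 38)
Verification: 29 × 29 = 841 = 22 × 38 + 5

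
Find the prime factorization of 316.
2^2 × 79

Divide by primes starting from smallest:
316 ÷ 2 = 158
158 ÷ 2 = 79
79 ÷ 79 = 1

316 = 2^2 × 79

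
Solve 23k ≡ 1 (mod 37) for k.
29

Using Extended Euclidean Algorithm:
gcd(23, 37) = 1
Bezout coefficients: 23 × -8 + 37 × 5 = 1
So 23 × -8 ≡ 1 (mod 37)
The inverse is -8 mod 37 = 29
Verification: 23 × 29 = 667 = 18 × 37 + 1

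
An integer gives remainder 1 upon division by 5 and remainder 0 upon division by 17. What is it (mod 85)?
M = 5 × 17 = 85. M₁ = 17, y₁ ≡ 3 (mod 5). M₂ = 5, y₂ ≡ 7 (mod 17). t = 1×17×3 + 0×5×7 ≡ 51 (mod 85). The smallest positive such number is 51.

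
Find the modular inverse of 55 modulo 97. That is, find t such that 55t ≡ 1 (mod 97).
30

Using Extended Euclidean Algorithm:
gcd(55, 97) = 1
Bezout coefficients: 55 × 30 + 97 × -17 = 1
So 55 × 30 ≡ 1 (mod 97)
The inverse is 30 mod 97 = 30
Verification: 55 × 30 = 1650 = 17 × 97 + 1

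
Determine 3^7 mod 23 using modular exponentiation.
7 = 4 + 2 + 1 (binary 111). Repeated squaring mod 23: 3^1 ≡ 3; 3^2 ≡ 3² = 9 ≡ 9; 3^4 ≡ 9² = 81 ≡ 12. Multiply: 3^7 = 3^4 × 3^2 × 3^1 ≡ 12 × 9 × 3 (mod 23): 12 × 9 = 108 ≡ 16; 16 × 3 = 48 ≡ 2. So 3^7 ≡ 2 (mod 23).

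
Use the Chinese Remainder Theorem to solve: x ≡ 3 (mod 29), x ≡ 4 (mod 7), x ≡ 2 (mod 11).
1047

Using the Chinese Remainder Theorem:
M = product of moduli = 2233
For equation 1: M_1 = 77, 77 ≡ 19 (mod 29), inverse of 77 mod 29 is 26 (check: 19 × 26 = 494 ≡ 1 (mod 29))
For equation 2: M_2 = 319, 319 ≡ 4 (mod 7), inverse of 319 mod 7 is 2 (check: 4 × 2 = 8 ≡ 1 (mod 7))
For equation 3: M_3 = 203, 203 ≡ 5 (mod 11), inverse of 203 mod 11 is 9 (check: 5 × 9 = 45 ≡ 1 (mod 11))
Combine: x ≡ Σ r_i×M_i×(M_i⁻¹ mod m_i) = 3×77×26 + 4×319×2 + 2×203×9 = 6006 + 2552 + 3654 = 12212
12212 mod 2233 = 1047
x ≡ 1047 (mod 2233)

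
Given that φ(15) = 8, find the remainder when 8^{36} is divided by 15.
By Euler: 8^{8} ≡ 1 (mod 15) since gcd(8, 15) = 1. 36 = 4×8 + 4. So 8^{36} ≡ 8^{4} ≡ 1 (mod 15)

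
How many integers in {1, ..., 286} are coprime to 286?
120

Prime factorization: 286 = 2 × 11 × 13
Using the formula φ(n) = n × Π(1 - 1/p) for each prime factor p:
φ(286) = 286 × (1 - 1/2) × (1 - 1/11) × (1 - 1/13)
φ(286) = 120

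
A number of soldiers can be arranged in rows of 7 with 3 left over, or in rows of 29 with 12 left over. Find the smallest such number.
M = 7 × 29 = 203. M₁ = 29, y₁ ≡ 1 (mod 7). M₂ = 7, y₂ ≡ 25 (mod 29). n = 3×29×1 + 12×7×25 ≡ 157 (mod 203). The smallest positive such number is 157.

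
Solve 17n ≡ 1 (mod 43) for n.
38

Using Extended Euclidean Algorithm:
gcd(17, 43) = 1
Bezout coefficients: 17 × -5 + 43 × 2 = 1
So 17 × -5 ≡ 1 (mod 43)
The inverse is -5 mod 43 = 38
Verification: 17 × 38 = 646 = 15 × 43 + 1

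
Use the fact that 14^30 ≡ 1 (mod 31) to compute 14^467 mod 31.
By Fermat: 14^{30} ≡ 1 (mod 31). 467 ≡ 17 (mod 30). So 14^{467} ≡ 14^{17} ≡ 10 (mod 31)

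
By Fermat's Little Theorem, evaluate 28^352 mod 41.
By Fermat: 28^{40} ≡ 1 (mod 41). 352 = 8×40 + 32. So 28^{352} ≡ 28^{32} ≡ 37 (mod 41)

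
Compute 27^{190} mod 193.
184

Using successive squaring:
Binary expansion of 190: 10111110
Powers of 27 mod 193 (each is the square of the previous):
  27^1 ≡ 27 (mod 193)
  27^2 ≡ 27² = 729 ≡ 150 (mod 193)
  27^4 ≡ 150² = 22500 ≡ 112 (mod 193)
  27^8 ≡ 112² = 12544 ≡ 192 (mod 193)
  27^16 ≡ 192² = 36864 ≡ 1 (mod 193)
  27^32 ≡ 1² = 1 ≡ 1 (mod 193)
  27^64 ≡ 1² = 1 ≡ 1 (mod 193)
  27^128 ≡ 1² = 1 ≡ 1 (mod 193)
190 = 128 + 32 + 16 + 8 + 4 + 2, so 27^190 = 27^128 × 27^32 × 27^16 × 27^8 × 27^4 × 27^2 ≡ 1 × 1 × 1 × 192 × 112 × 150 (mod 193)
Multiplying step by step:
  1 × 1 = 1 ≡ 1 (mod 193)
  1 × 1 = 1 ≡ 1 (mod 193)
  1 × 192 = 192 ≡ 192 (mod 193)
  192 × 112 = 21504 ≡ 81 (mod 193)
  81 × 150 = 12150 ≡ 184 (mod 193)
Result: 27^190 ≡ 184 (mod 193)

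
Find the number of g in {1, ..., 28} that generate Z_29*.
Number of primitive roots mod 29 = φ(28) = 12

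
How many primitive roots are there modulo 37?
Number of primitive roots mod 37 = φ(36) = 12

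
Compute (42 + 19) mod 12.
1

(42 + 19) = 61
61 mod 12 = 1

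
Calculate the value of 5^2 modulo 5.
5 ≡ 0 (mod 5). 2 = 2 (binary 10). Repeated squaring mod 5: 0^1 ≡ 0; 0^2 ≡ 0² = 0 ≡ 0. So 5^2 ≡ 0 (mod 5).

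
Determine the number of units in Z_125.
100

Prime factorization: 125 = 5^3
Using the formula φ(n) = n × Π(1 - 1/p) for each prime factor p:
φ(125) = 125 × (1 - 1/5)
φ(125) = 100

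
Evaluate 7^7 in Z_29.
7 = 4 + 2 + 1 (binary 111). Repeated squaring mod 29: 7^1 ≡ 7; 7^2 ≡ 7² = 49 ≡ 20; 7^4 ≡ 20² = 400 ≡ 23. Multiply: 7^7 = 7^4 × 7^2 × 7^1 ≡ 23 × 20 × 7 (mod 29): 23 × 20 = 460 ≡ 25; 25 × 7 = 175 ≡ 1. So 7^7 ≡ 1 (mod 29).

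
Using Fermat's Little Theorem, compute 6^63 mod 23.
By Fermat: 6^{22} ≡ 1 (mod 23). 63 = 2×22 + 19. So 6^{63} ≡ 6^{19} ≡ 18 (mod 23)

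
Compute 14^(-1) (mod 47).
14^(-1) ≡ 37 (mod 47). Verification: 14 × 37 = 518 ≡ 1 (mod 47)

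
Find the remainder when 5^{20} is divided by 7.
By Fermat: 5^{6} ≡ 1 (mod 7). 20 = 3×6 + 2. So 5^{20} ≡ 5^{2} ≡ 4 (mod 7)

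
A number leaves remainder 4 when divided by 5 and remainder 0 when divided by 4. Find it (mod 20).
M = 5 × 4 = 20. M₁ = 4, y₁ ≡ 4 (mod 5). M₂ = 5, y₂ ≡ 1 (mod 4). z = 4×4×4 + 0×5×1 ≡ 4 (mod 20)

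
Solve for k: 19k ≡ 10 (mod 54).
46

Since gcd(19, 54) = 1 divides 10, a solution exists.
Multiply both sides by the inverse of 19 mod 54:
  19^(-1) mod 54 = 37
  x ≡ 37 × 10 ≡ 370 ≡ 46 (mod 54)
Verification: 19 × 46 = 874 = 16 × 54 + 10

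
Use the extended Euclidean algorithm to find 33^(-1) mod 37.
Extended GCD: 33(9) + 37(-8) = 1. So 33^(-1) ≡ 9 ≡ 9 (mod 37). Verify: 33 × 9 = 297 ≡ 1 (mod 37)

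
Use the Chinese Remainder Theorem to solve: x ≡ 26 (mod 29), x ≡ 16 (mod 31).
171

Using the Chinese Remainder Theorem:
M = product of moduli = 899
For equation 1: M_1 = 31, 31 ≡ 2 (mod 29), inverse of 31 mod 29 is 15 (check: 2 × 15 = 30 ≡ 1 (mod 29))
For equation 2: M_2 = 29, 29 ≡ 29 (mod 31), inverse of 29 mod 31 is 15 (check: 29 × 15 = 435 ≡ 1 (mod 31))
Combine: x ≡ Σ r_i×M_i×(M_i⁻¹ mod m_i) = 26×31×15 + 16×29×15 = 12090 + 6960 = 19050
19050 mod 899 = 171
x ≡ 171 (mod 899)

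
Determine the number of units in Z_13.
12

Prime factorization: 13 = 13
Using the formula φ(n) = n × Π(1 - 1/p) for each prime factor p:
φ(13) = 13 × (1 - 1/13)
φ(13) = 12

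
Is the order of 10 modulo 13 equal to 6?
Yes, ord_13(10) = 6.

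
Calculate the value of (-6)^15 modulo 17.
Using repeated squaring. (-6) ≡ 11 (mod 17). 15 = 8 + 4 + 2 + 1 (binary 1111). Repeated squaring mod 17: 11^1 ≡ 11; 11^2 ≡ 11² = 121 ≡ 2; 11^4 ≡ 2² = 4 ≡ 4; 11^8 ≡ 4² = 16 ≡ 16. Multiply: (-6)^15 ≡ 11^8 × 11^4 × 11^2 × 11^1 ≡ 16 × 4 × 2 × 11 (mod 17): 16 × 4 = 64 ≡ 13; 13 × 2 = 26 ≡ 9; 9 × 11 = 99 ≡ 14. So (-6)^15 ≡ 14 (mod 17).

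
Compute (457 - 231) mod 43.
11

(457 - 231) = 226
226 mod 43 = 11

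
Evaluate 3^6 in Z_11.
6 = 4 + 2 (binary 110). Repeated squaring mod 11: 3^1 ≡ 3; 3^2 ≡ 3² = 9 ≡ 9; 3^4 ≡ 9² = 81 ≡ 4. Multiply: 3^6 = 3^4 × 3^2 ≡ 4 × 9 (mod 11): 4 × 9 = 36 ≡ 3. So 3^6 ≡ 3 (mod 11).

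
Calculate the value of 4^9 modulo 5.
9 = 8 + 1 (binary 1001). Repeated squaring mod 5: 4^1 ≡ 4; 4^2 ≡ 4² = 16 ≡ 1; 4^4 ≡ 1² = 1 ≡ 1; 4^8 ≡ 1² = 1 ≡ 1. Multiply: 4^9 = 4^8 × 4^1 ≡ 1 × 4 (mod 5): 1 × 4 = 4 ≡ 4. So 4^9 ≡ 4 (mod 5).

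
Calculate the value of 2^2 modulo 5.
2 = 2 (binary 10). Repeated squaring mod 5: 2^1 ≡ 2; 2^2 ≡ 2² = 4 ≡ 4. So 2^2 ≡ 4 (mod 5).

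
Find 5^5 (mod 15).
5 = 4 + 1 (binary 101). Repeated squaring mod 15: 5^1 ≡ 5; 5^2 ≡ 5² = 25 ≡ 10; 5^4 ≡ 10² = 100 ≡ 10. Multiply: 5^5 = 5^4 × 5^1 ≡ 10 × 5 (mod 15): 10 × 5 = 50 ≡ 5. So 5^5 ≡ 5 (mod 15).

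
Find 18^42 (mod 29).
Using Fermat: 18^{28} ≡ 1 (mod 29). 42 ≡ 14 (mod 28). So 18^{42} ≡ 18^{14} ≡ 28 (mod 29)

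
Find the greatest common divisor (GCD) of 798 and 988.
38

Using the Euclidean algorithm:
798 = 0 × 988 + 798
988 = 1 × 798 + 190
798 = 4 × 190 + 38
190 = 5 × 38 + 0

GCD(798, 988) = 38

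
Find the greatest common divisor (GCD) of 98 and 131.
1

Using the Euclidean algorithm:
98 = 0 × 131 + 98
131 = 1 × 98 + 33
98 = 2 × 33 + 32
33 = 1 × 32 + 1
32 = 32 × 1 + 0

GCD(98, 131) = 1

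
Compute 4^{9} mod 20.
4

Using successive squaring:
Binary expansion of 9: 1001
Powers of 4 mod 20 (each is the square of the previous):
  4^1 ≡ 4 (mod 20)
  4^2 ≡ 4² = 16 ≡ 16 (mod 20)
  4^4 ≡ 16² = 256 ≡ 16 (mod 20)
  4^8 ≡ 16² = 256 ≡ 16 (mod 20)
9 = 8 + 1, so 4^9 = 4^8 × 4^1 ≡ 16 × 4 (mod 20)
Multiplying step by step:
  16 × 4 = 64 ≡ 4 (mod 20)
Result: 4^9 ≡ 4 (mod 20)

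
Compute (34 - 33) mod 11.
1

(34 - 33) = 1
1 mod 11 = 1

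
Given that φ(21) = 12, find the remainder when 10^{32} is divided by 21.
By Euler: 10^{12} ≡ 1 (mod 21) since gcd(10, 21) = 1. 32 = 2×12 + 8. So 10^{32} ≡ 10^{8} ≡ 16 (mod 21)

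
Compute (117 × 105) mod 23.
3

(117 × 105) = 12285
12285 mod 23 = 3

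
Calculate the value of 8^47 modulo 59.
Using repeated squaring. 47 = 32 + 8 + 4 + 2 + 1 (binary 101111). Repeated squaring mod 59: 8^1 ≡ 8; 8^2 ≡ 8² = 64 ≡ 5; 8^4 ≡ 5² = 25 ≡ 25; 8^8 ≡ 25² = 625 ≡ 35; 8^16 ≡ 35² = 1225 ≡ 45; 8^32 ≡ 45² = 2025 ≡ 19. Multiply: 8^47 = 8^32 × 8^8 × 8^4 × 8^2 × 8^1 ≡ 19 × 35 × 25 × 5 × 8 (mod 59): 19 × 35 = 665 ≡ 16; 16 × 25 = 400 ≡ 46; 46 × 5 = 230 ≡ 53; 53 × 8 = 424 ≡ 11. So 8^47 ≡ 11 (mod 59).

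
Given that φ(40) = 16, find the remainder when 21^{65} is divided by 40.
By Euler: 21^{16} ≡ 1 (mod 40) since gcd(21, 40) = 1. 65 = 4×16 + 1. So 21^{65} ≡ 21^{1} ≡ 21 (mod 40)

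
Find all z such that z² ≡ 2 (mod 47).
The square roots of 2 mod 47 are 7 and 40. Verify: 7² = 49 ≡ 2 (mod 47)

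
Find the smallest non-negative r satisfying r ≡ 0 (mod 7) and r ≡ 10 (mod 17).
M = 7 × 17 = 119. M₁ = 17, y₁ ≡ 5 (mod 7). M₂ = 7, y₂ ≡ 5 (mod 17). r = 0×17×5 + 10×7×5 ≡ 112 (mod 119)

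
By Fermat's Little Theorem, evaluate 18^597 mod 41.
By Fermat: 18^{40} ≡ 1 (mod 41). 597 ≡ 37 (mod 40). So 18^{597} ≡ 18^{37} ≡ 37 (mod 41)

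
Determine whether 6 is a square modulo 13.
By Euler's criterion: 6^{6} ≡ 12 (mod 13). Since this equals -1 (≡ 12), 6 is not a QR.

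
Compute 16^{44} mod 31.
2

Using successive squaring:
Binary expansion of 44: 101100
Powers of 16 mod 31 (each is the square of the previous):
  16^1 ≡ 16 (mod 31)
  16^2 ≡ 16² = 256 ≡ 8 (mod 31)
  16^4 ≡ 8² = 64 ≡ 2 (mod 31)
  16^8 ≡ 2² = 4 ≡ 4 (mod 31)
  16^16 ≡ 4² = 16 ≡ 16 (mod 31)
  16^32 ≡ 16² = 256 ≡ 8 (mod 31)
44 = 32 + 8 + 4, so 16^44 = 16^32 × 16^8 × 16^4 ≡ 8 × 4 × 2 (mod 31)
Multiplying step by step:
  8 × 4 = 32 ≡ 1 (mod 31)
  1 × 2 = 2 ≡ 2 (mod 31)
Result: 16^44 ≡ 2 (mod 31)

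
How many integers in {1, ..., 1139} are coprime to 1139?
1056

Prime factorization: 1139 = 17 × 67
Using the formula φ(n) = n × Π(1 - 1/p) for each prime factor p:
φ(1139) = 1139 × (1 - 1/17) × (1 - 1/67)
φ(1139) = 1056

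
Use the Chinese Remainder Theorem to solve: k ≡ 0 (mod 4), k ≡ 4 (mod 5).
M = 4 × 5 = 20. M₁ = 5, y₁ ≡ 1 (mod 4). M₂ = 4, y₂ ≡ 4 (mod 5). k = 0×5×1 + 4×4×4 ≡ 4 (mod 20)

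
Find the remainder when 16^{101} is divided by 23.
By Fermat: 16^{22} ≡ 1 (mod 23). 101 = 4×22 + 13. So 16^{101} ≡ 16^{13} ≡ 3 (mod 23)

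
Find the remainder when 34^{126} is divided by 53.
By Fermat: 34^{52} ≡ 1 (mod 53). 126 = 2×52 + 22. So 34^{126} ≡ 34^{22} ≡ 9 (mod 53)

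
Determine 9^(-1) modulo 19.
9^(-1) ≡ 17 (mod 19). Verification: 9 × 17 = 153 ≡ 1 (mod 19)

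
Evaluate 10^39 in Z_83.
Using repeated squaring. 39 = 32 + 4 + 2 + 1 (binary 100111). Repeated squaring mod 83: 10^1 ≡ 10; 10^2 ≡ 10² = 100 ≡ 17; 10^4 ≡ 17² = 289 ≡ 40; 10^8 ≡ 40² = 1600 ≡ 23; 10^16 ≡ 23² = 529 ≡ 31; 10^32 ≡ 31² = 961 ≡ 48. Multiply: 10^39 = 10^32 × 10^4 × 10^2 × 10^1 ≡ 48 × 40 × 17 × 10 (mod 83): 48 × 40 = 1920 ≡ 11; 11 × 17 = 187 ≡ 21; 21 × 10 = 210 ≡ 44. So 10^39 ≡ 44 (mod 83).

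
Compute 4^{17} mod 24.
16

Using successive squaring:
Binary expansion of 17: 10001
Powers of 4 mod 24 (each is the square of the previous):
  4^1 ≡ 4 (mod 24)
  4^2 ≡ 4² = 16 ≡ 16 (mod 24)
  4^4 ≡ 16² = 256 ≡ 16 (mod 24)
  4^8 ≡ 16² = 256 ≡ 16 (mod 24)
  4^16 ≡ 16² = 256 ≡ 16 (mod 24)
17 = 16 + 1, so 4^17 = 4^16 × 4^1 ≡ 16 × 4 (mod 24)
Multiplying step by step:
  16 × 4 = 64 ≡ 16 (mod 24)
Result: 4^17 ≡ 16 (mod 24)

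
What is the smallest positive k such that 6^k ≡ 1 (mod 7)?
Powers of 6 mod 7: 6^1≡6, 6^2≡1. Order = 2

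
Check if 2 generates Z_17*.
p - 1 = 16 has prime divisors 2. Check 2^(16/q) mod 17 for each: 2^(16/2) = 2^8 ≡ 1 (mod 17). Since 2^8 ≡ 1 (mod 17), the order of 2 divides 8 (in fact the order is 8) ≠ 16, so it is not a primitive root.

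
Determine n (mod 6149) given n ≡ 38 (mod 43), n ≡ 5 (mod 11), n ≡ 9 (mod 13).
984

Using the Chinese Remainder Theorem:
M = product of moduli = 6149
For equation 1: M_1 = 143, 143 ≡ 14 (mod 43), inverse of 143 mod 43 is 40 (check: 14 × 40 = 560 ≡ 1 (mod 43))
For equation 2: M_2 = 559, 559 ≡ 9 (mod 11), inverse of 559 mod 11 is 5 (check: 9 × 5 = 45 ≡ 1 (mod 11))
For equation 3: M_3 = 473, 473 ≡ 5 (mod 13), inverse of 473 mod 13 is 8 (check: 5 × 8 = 40 ≡ 1 (mod 13))
Combine: n ≡ Σ r_i×M_i×(M_i⁻¹ mod m_i) = 38×143×40 + 5×559×5 + 9×473×8 = 217360 + 13975 + 34056 = 265391
265391 mod 6149 = 984
n ≡ 984 (mod 6149)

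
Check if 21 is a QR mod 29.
By Euler's criterion: 21^{14} ≡ 28 (mod 29). Since this equals -1 (≡ 28), 21 is not a QR.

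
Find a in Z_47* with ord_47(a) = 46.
5 has order 46 mod 47 since 5^{46} ≡ 1 (mod 47) and no smaller power works.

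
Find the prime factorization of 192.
2^6 × 3

Divide by primes starting from smallest:
192 ÷ 2 = 96
96 ÷ 2 = 48
48 ÷ 2 = 24
24 ÷ 2 = 12
12 ÷ 2 = 6
6 ÷ 2 = 3
3 ÷ 3 = 1

192 = 2^6 × 3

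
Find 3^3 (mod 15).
3 = 2 + 1 (binary 11). Repeated squaring mod 15: 3^1 ≡ 3; 3^2 ≡ 3² = 9 ≡ 9. Multiply: 3^3 = 3^2 × 3^1 ≡ 9 × 3 (mod 15): 9 × 3 = 27 ≡ 12. So 3^3 ≡ 12 (mod 15).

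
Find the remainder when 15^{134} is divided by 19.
By Fermat: 15^{18} ≡ 1 (mod 19). 134 = 7×18 + 8. So 15^{134} ≡ 15^{8} ≡ 5 (mod 19)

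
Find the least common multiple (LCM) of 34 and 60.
1020

First find GCD(34, 60) using the Euclidean algorithm:
34 = 0 × 60 + 34
60 = 1 × 34 + 26
34 = 1 × 26 + 8
26 = 3 × 8 + 2
8 = 4 × 2 + 0
GCD(34, 60) = 2

LCM formula: LCM(a, b) = (a × b) / GCD(a, b)
LCM(34, 60) = (34 × 60) / 2
LCM(34, 60) = 2040 / 2
LCM(34, 60) = 1020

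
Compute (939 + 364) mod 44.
27

(939 + 364) = 1303
1303 mod 44 = 27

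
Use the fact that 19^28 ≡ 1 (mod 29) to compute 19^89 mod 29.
By Fermat: 19^{28} ≡ 1 (mod 29). 89 = 3×28 + 5. So 19^{89} ≡ 19^{5} ≡ 21 (mod 29)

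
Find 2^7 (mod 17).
7 = 4 + 2 + 1 (binary 111). Repeated squaring mod 17: 2^1 ≡ 2; 2^2 ≡ 2² = 4 ≡ 4; 2^4 ≡ 4² = 16 ≡ 16. Multiply: 2^7 = 2^4 × 2^2 × 2^1 ≡ 16 × 4 × 2 (mod 17): 16 × 4 = 64 ≡ 13; 13 × 2 = 26 ≡ 9. So 2^7 ≡ 9 (mod 17).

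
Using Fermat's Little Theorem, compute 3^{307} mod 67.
45

By Fermat's Little Theorem, a^(p-1) ≡ 1 (mod p) for prime p and gcd(a, p) = 1
Here p = 67, so 3^66 ≡ 1 (mod 67)
We can reduce the exponent: 307 mod 66 = 43
So 3^307 ≡ 3^43 (mod 67)
Computing: 3^43 mod 67 = 45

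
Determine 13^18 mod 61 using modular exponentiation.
Using repeated squaring. 18 = 16 + 2 (binary 10010). Repeated squaring mod 61: 13^1 ≡ 13; 13^2 ≡ 13² = 169 ≡ 47; 13^4 ≡ 47² = 2209 ≡ 13; 13^8 ≡ 13² = 169 ≡ 47; 13^16 ≡ 47² = 2209 ≡ 13. Multiply: 13^18 = 13^16 × 13^2 ≡ 13 × 47 (mod 61): 13 × 47 = 611 ≡ 1. So 13^18 ≡ 1 (mod 61).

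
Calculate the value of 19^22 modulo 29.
Using repeated squaring. 22 = 16 + 4 + 2 (binary 10110). Repeated squaring mod 29: 19^1 ≡ 19; 19^2 ≡ 19² = 361 ≡ 13; 19^4 ≡ 13² = 169 ≡ 24; 19^8 ≡ 24² = 576 ≡ 25; 19^16 ≡ 25² = 625 ≡ 16. Multiply: 19^22 = 19^16 × 19^4 × 19^2 ≡ 16 × 24 × 13 (mod 29): 16 × 24 = 384 ≡ 7; 7 × 13 = 91 ≡ 4. So 19^22 ≡ 4 (mod 29).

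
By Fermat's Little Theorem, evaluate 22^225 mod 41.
By Fermat: 22^{40} ≡ 1 (mod 41). 225 = 5×40 + 25. So 22^{225} ≡ 22^{25} ≡ 27 (mod 41)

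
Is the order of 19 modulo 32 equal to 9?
No, the actual order is 8, not 9.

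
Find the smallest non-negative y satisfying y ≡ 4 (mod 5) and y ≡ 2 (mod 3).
M = 5 × 3 = 15. M₁ = 3, y₁ ≡ 2 (mod 5). M₂ = 5, y₂ ≡ 2 (mod 3). y = 4×3×2 + 2×5×2 ≡ 14 (mod 15)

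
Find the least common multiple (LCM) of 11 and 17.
187

First find GCD(11, 17) using the Euclidean algorithm:
11 = 0 × 17 + 11
17 = 1 × 11 + 6
11 = 1 × 6 + 5
6 = 1 × 5 + 1
5 = 5 × 1 + 0
GCD(11, 17) = 1

LCM formula: LCM(a, b) = (a × b) / GCD(a, b)
LCM(11, 17) = (11 × 17) / 1
LCM(11, 17) = 187 / 1
LCM(11, 17) = 187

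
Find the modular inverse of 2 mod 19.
2^(-1) ≡ 10 (mod 19). Verification: 2 × 10 = 20 ≡ 1 (mod 19)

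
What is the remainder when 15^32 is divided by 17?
Using Fermat: 15^{16} ≡ 1 (mod 17). 32 ≡ 0 (mod 16). So 15^{32} ≡ 15^{0} ≡ 1 (mod 17)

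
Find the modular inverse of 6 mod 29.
6^(-1) ≡ 5 (mod 29). Verification: 6 × 5 = 30 ≡ 1 (mod 29)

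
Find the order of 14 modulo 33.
Powers of 14 mod 33: 14^1≡14, 14^2≡31, 14^3≡5, 14^4≡4, 14^5≡23, 14^6≡25, 14^7≡20, 14^8≡16, 14^9≡26, 14^10≡1. Order = 10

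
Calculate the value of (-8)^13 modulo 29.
Using repeated squaring. (-8) ≡ 21 (mod 29). 13 = 8 + 4 + 1 (binary 1101). Repeated squaring mod 29: 21^1 ≡ 21; 21^2 ≡ 21² = 441 ≡ 6; 21^4 ≡ 6² = 36 ≡ 7; 21^8 ≡ 7² = 49 ≡ 20. Multiply: (-8)^13 ≡ 21^8 × 21^4 × 21^1 ≡ 20 × 7 × 21 (mod 29): 20 × 7 = 140 ≡ 24; 24 × 21 = 504 ≡ 11. So (-8)^13 ≡ 11 (mod 29).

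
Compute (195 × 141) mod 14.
13

(195 × 141) = 27495
27495 mod 14 = 13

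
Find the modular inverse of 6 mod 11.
6^(-1) ≡ 2 (mod 11). Verification: 6 × 2 = 12 ≡ 1 (mod 11)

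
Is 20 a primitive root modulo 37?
p - 1 = 36 has prime divisors 2, 3. Check 20^(36/q) mod 37 for each: 20^(36/2) = 20^18 ≡ 36, 20^(36/3) = 20^12 ≡ 26 (mod 37). None of these is 1, so 20 has order 36 = φ(37), so it is a primitive root mod 37.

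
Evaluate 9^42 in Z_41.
Using Fermat: 9^{40} ≡ 1 (mod 41). 42 ≡ 2 (mod 40). So 9^{42} ≡ 9^{2} ≡ 40 (mod 41)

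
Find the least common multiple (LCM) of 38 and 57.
114

First find GCD(38, 57) using the Euclidean algorithm:
38 = 0 × 57 + 38
57 = 1 × 38 + 19
38 = 2 × 19 + 0
GCD(38, 57) = 19

LCM formula: LCM(a, b) = (a × b) / GCD(a, b)
LCM(38, 57) = (38 × 57) / 19
LCM(38, 57) = 2166 / 19
LCM(38, 57) = 114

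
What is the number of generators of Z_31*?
Number of primitive roots mod 31 = φ(30) = 8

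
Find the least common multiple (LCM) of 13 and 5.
65

First find GCD(13, 5) using the Euclidean algorithm:
13 = 2 × 5 + 3
5 = 1 × 3 + 2
3 = 1 × 2 + 1
2 = 2 × 1 + 0
GCD(13, 5) = 1

LCM formula: LCM(a, b) = (a × b) / GCD(a, b)
LCM(13, 5) = (13 × 5) / 1
LCM(13, 5) = 65 / 1
LCM(13, 5) = 65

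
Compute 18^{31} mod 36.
0

Using successive squaring:
Binary expansion of 31: 11111
Powers of 18 mod 36 (each is the square of the previous):
  18^1 ≡ 18 (mod 36)
  18^2 ≡ 18² = 324 ≡ 0 (mod 36)
  18^4 ≡ 0² = 0 ≡ 0 (mod 36)
  18^8 ≡ 0² = 0 ≡ 0 (mod 36)
  18^16 ≡ 0² = 0 ≡ 0 (mod 36)
31 = 16 + 8 + 4 + 2 + 1, so 18^31 = 18^16 × 18^8 × 18^4 × 18^2 × 18^1 ≡ 0 × 0 × 0 × 0 × 18 (mod 36)
Multiplying step by step:
  0 × 0 = 0 ≡ 0 (mod 36)
  0 × 0 = 0 ≡ 0 (mod 36)
  0 × 0 = 0 ≡ 0 (mod 36)
  0 × 18 = 0 ≡ 0 (mod 36)
Result: 18^31 ≡ 0 (mod 36)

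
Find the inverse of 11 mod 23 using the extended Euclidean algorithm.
Extended GCD: 11(-2) + 23(1) = 1. So 11^(-1) ≡ 21 ≡ 21 (mod 23). Verify: 11 × 21 = 231 ≡ 1 (mod 23)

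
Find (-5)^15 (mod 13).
Using Fermat: (-5)^{12} ≡ 1 (mod 13). 15 ≡ 3 (mod 12). So (-5)^{15} ≡ (-5)^{3} ≡ 5 (mod 13)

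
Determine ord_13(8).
Powers of 8 mod 13: 8^1≡8, 8^2≡12, 8^3≡5, 8^4≡1. Order = 4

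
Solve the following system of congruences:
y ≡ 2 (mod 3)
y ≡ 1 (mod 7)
8

Using the Chinese Remainder Theorem:
M = product of moduli = 21
For equation 1: M_1 = 7, 7 ≡ 1 (mod 3), inverse of 7 mod 3 is 1 (check: 1 × 1 = 1 ≡ 1 (mod 3))
For equation 2: M_2 = 3, 3 ≡ 3 (mod 7), inverse of 3 mod 7 is 5 (check: 3 × 5 = 15 ≡ 1 (mod 7))
Combine: y ≡ Σ r_i×M_i×(M_i⁻¹ mod m_i) = 2×7×1 + 1×3×5 = 14 + 15 = 29
29 mod 21 = 8
y ≡ 8 (mod 21)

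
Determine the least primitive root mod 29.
p - 1 = 28 has prime divisors 2, 7. h is a primitive root mod 29 iff h^(28/q) ≢ 1 (mod 29) for each such q.
h = 2: 2^14 ≡ 28, 2^4 ≡ 16 (mod 29); none is 1, so 2 has order 28 and is a primitive root.
The smallest primitive root mod 29 is g = 2.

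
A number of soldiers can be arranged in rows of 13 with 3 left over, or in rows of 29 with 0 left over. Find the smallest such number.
M = 13 × 29 = 377. M₁ = 29, y₁ ≡ 9 (mod 13). M₂ = 13, y₂ ≡ 9 (mod 29). k = 3×29×9 + 0×13×9 ≡ 29 (mod 377). The smallest positive such number is 29.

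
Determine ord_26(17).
Powers of 17 mod 26: 17^1≡17, 17^2≡3, 17^3≡25, 17^4≡9, 17^5≡23, 17^6≡1. Order = 6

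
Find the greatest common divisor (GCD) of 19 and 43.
1

Using the Euclidean algorithm:
19 = 0 × 43 + 19
43 = 2 × 19 + 5
19 = 3 × 5 + 4
5 = 1 × 4 + 1
4 = 4 × 1 + 0

GCD(19, 43) = 1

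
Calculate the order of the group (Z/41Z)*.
40

Prime factorization: 41 = 41
Using the formula φ(n) = n × Π(1 - 1/p) for each prime factor p:
φ(41) = 41 × (1 - 1/41)
φ(41) = 40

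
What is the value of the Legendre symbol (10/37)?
(10/37) = 10^{18} mod 37 = 1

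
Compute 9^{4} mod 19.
6

Using successive squaring:
Binary expansion of 4: 100
Powers of 9 mod 19 (each is the square of the previous):
  9^1 ≡ 9 (mod 19)
  9^2 ≡ 9² = 81 ≡ 5 (mod 19)
  9^4 ≡ 5² = 25 ≡ 6 (mod 19)
4 is a power of 2, so 9^4 is the last square: ≡ 6 (mod 19)
Result: 9^4 ≡ 6 (mod 19)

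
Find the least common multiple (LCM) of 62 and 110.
3410

First find GCD(62, 110) using the Euclidean algorithm:
62 = 0 × 110 + 62
110 = 1 × 62 + 48
62 = 1 × 48 + 14
48 = 3 × 14 + 6
14 = 2 × 6 + 2
6 = 3 × 2 + 0
GCD(62, 110) = 2

LCM formula: LCM(a, b) = (a × b) / GCD(a, b)
LCM(62, 110) = (62 × 110) / 2
LCM(62, 110) = 6820 / 2
LCM(62, 110) = 3410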